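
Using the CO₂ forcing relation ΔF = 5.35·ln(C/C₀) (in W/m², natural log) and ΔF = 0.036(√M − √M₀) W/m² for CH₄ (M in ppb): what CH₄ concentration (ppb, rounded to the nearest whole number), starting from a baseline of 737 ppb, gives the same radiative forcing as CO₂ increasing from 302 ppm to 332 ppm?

CO₂ forcing: 5.35 × ln(332/302) = 5.35 × 0.094708 = 0.50669 W/m².
Set 0.036(√M − √737) = 0.50669: √M = 0.50669/0.036 + √737 = 14.0747 + 27.1477 = 41.2224.
M = (41.2224)² = 1699.29 ppb.

M ≈ 1699 ppb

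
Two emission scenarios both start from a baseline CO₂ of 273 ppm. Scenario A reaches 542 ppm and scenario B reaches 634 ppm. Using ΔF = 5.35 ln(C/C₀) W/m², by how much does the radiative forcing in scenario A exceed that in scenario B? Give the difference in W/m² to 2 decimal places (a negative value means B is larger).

ΔF_A − ΔF_B = -0.84 W/m²

ΔF_A = 5.35 ln(542/273) = 5.35 × 0.68579 = 3.6690 W/m².
ΔF_B = 5.35 ln(634/273) = 5.35 × 0.84258 = 4.5078 W/m².
Difference: 3.6690 − 4.5078 = -0.8388 W/m².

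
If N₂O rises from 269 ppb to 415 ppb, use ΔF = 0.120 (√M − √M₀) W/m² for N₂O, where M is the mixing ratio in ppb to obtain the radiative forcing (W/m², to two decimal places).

N₂O: 0.120 × (√415 − √269) = 0.120 × (20.3715 − 16.4012) = 0.120 × 3.9703 = 0.4764 W/m².

ΔF = 0.48 W/m²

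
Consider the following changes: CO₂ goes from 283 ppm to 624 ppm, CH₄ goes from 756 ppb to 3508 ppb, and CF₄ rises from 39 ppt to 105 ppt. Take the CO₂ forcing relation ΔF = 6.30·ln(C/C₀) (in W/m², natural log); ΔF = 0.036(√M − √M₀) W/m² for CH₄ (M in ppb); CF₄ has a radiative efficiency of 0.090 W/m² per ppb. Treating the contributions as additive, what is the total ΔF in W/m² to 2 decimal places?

CO₂: 6.30 × ln(624/283) = 6.30 × ln(2.20495) = 6.30 × 0.79070 = 4.9814 W/m².
CH₄: 0.036 × (√3508 − √756) = 0.036 × (59.2284 − 27.4955) = 0.036 × 31.7329 = 1.1424 W/m².
CF₄: Δ = 105 − 39 = 66 ppt = 0.066 ppb; ΔF = 0.090 × 0.066 = 0.0059 W/m².
Total ΔF = 4.9814 + 1.1424 + 0.0059 = 6.1297 W/m².

ΔF = 6.13 W/m²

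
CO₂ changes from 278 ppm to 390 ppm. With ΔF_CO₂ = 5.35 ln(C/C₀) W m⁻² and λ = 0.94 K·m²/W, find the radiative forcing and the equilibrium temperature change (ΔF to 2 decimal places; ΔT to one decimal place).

CO₂: 5.35 × ln(390/278) = 5.35 × ln(1.40288) = 5.35 × 0.33853 = 1.8111 W/m².
ΔT = λ ΔF = 0.94 × 1.81 = 1.7014 K.

ΔF = 1.81 W/m²; ΔT = 1.7 K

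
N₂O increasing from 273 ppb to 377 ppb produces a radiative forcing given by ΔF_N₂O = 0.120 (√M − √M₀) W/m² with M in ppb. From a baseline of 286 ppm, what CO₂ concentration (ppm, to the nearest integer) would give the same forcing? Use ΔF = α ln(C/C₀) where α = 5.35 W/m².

N₂O forcing: 0.120 × (√377 − √273) = 0.120 × (19.4165 − 16.5227) = 0.120 × 2.8938 = 0.34726 W/m².
Set 5.35 ln(C/286) = 0.34726: ln(C/286) = 0.34726/5.35 = 0.06491, so C = 286 × e^0.06491 = 286 × 1.06706 = 305.18 ppm.

C ≈ 305 ppm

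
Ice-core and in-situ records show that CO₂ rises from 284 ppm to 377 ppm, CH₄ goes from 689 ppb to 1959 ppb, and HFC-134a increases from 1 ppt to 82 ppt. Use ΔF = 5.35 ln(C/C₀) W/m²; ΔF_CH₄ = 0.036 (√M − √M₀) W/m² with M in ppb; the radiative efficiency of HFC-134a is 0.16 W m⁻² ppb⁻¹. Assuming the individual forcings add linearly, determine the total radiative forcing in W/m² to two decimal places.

ΔF = 2.18 W/m²

CO₂: 5.35 × ln(377/284) = 5.35 × ln(1.32746) = 5.35 × 0.28327 = 1.5155 W/m².
CH₄: 0.036 × (√1959 − √689) = 0.036 × (44.2606 − 26.2488) = 0.036 × 18.0118 = 0.6484 W/m².
HFC-134a: Δ = 82 − 1 = 81 ppt = 0.081 ppb; ΔF = 0.16 × 0.081 = 0.0130 W/m².
Total ΔF = 1.5155 + 0.6484 + 0.0130 = 2.1769 W/m².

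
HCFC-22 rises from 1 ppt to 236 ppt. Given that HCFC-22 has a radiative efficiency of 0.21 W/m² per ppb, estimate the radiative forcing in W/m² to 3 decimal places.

HCFC-22: Δ = 236 − 1 = 235 ppt = 0.235 ppb; ΔF = 0.21 × 0.235 = 0.0494 W/m².

ΔF = 0.049 W/m²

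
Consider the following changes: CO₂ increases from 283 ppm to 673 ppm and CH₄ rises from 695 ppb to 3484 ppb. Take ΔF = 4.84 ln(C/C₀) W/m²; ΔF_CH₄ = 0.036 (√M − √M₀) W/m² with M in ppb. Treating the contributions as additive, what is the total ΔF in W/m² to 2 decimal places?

ΔF = 5.37 W/m²

CO₂: 4.84 × ln(673/283) = 4.84 × ln(2.37809) = 4.84 × 0.86630 = 4.1929 W/m².
CH₄: 0.036 × (√3484 − √695) = 0.036 × (59.0254 − 26.3629) = 0.036 × 32.6625 = 1.1759 W/m².
Total ΔF = 4.1929 + 1.1759 = 5.3688 W/m².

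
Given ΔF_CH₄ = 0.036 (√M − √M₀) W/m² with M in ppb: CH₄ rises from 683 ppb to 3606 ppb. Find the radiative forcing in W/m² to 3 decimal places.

ΔF = 1.221 W/m²

CH₄: 0.036 × (√3606 − √683) = 0.036 × (60.0500 − 26.1343) = 0.036 × 33.9157 = 1.2210 W/m².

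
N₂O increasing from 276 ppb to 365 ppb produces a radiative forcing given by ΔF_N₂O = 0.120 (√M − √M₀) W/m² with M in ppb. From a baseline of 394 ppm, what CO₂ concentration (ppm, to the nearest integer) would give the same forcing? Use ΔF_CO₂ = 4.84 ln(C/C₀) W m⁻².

C ≈ 419 ppm

N₂O forcing: 0.120 × (√365 − √276) = 0.120 × (19.1050 − 16.6132) = 0.120 × 2.4918 = 0.29902 W/m².
Set 4.84 ln(C/394) = 0.29902: ln(C/394) = 0.29902/4.84 = 0.06178, so C = 394 × e^0.06178 = 394 × 1.06373 = 419.11 ppm.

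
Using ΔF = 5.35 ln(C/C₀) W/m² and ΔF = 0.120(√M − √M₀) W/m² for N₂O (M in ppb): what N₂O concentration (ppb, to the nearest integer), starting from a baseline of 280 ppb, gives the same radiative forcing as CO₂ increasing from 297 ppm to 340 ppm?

M ≈ 518 ppb

CO₂ forcing: 5.35 × ln(340/297) = 5.35 × 0.135213 = 0.72339 W/m².
Set 0.120(√M − √280) = 0.72339: √M = 0.72339/0.120 + √280 = 6.0283 + 16.7332 = 22.7615.
M = (22.7615)² = 518.09 ppb.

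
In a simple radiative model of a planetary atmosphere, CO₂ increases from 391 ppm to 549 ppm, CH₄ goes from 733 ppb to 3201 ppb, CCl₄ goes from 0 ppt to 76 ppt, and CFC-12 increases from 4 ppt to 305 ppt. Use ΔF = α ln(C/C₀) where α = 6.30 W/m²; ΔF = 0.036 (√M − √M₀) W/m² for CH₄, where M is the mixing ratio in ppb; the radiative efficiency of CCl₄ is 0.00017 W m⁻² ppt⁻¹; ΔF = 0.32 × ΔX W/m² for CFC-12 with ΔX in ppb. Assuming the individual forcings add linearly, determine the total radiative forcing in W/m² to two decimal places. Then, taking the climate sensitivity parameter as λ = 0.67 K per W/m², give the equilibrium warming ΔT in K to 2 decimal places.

CO₂: 6.30 × ln(549/391) = 6.30 × ln(1.40409) = 6.30 × 0.33939 = 2.1382 W/m².
CH₄: 0.036 × (√3201 − √733) = 0.036 × (56.5774 − 27.0740) = 0.036 × 29.5034 = 1.0621 W/m².
CCl₄: ΔF = 0.00017 × (76 − 0) = 0.00017 × 76 = 0.0129 W/m².
CFC-12: Δ = 305 − 4 = 301 ppt = 0.301 ppb; ΔF = 0.32 × 0.301 = 0.0963 W/m².
Total ΔF = 2.1382 + 1.0621 + 0.0129 + 0.0963 = 3.3095 W/m².
ΔT = λ ΔF = 0.67 × 3.31 = 2.2177 K.

ΔF = 3.31 W/m²; ΔT = 2.22 K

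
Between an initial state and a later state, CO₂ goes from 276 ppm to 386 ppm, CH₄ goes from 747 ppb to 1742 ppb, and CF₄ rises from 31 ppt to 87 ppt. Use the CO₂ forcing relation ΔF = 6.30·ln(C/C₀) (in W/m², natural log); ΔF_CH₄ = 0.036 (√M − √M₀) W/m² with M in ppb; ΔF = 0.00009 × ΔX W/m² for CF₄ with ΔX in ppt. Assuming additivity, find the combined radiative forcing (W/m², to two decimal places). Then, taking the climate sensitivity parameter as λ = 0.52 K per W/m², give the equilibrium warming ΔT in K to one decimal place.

CO₂: 6.30 × ln(386/276) = 6.30 × ln(1.39855) = 6.30 × 0.33544 = 2.1133 W/m².
CH₄: 0.036 × (√1742 − √747) = 0.036 × (41.7373 − 27.3313) = 0.036 × 14.4060 = 0.5186 W/m².
CF₄: ΔF = 0.00009 × (87 − 31) = 0.00009 × 56 = 0.0050 W/m².
Total ΔF = 2.1133 + 0.5186 + 0.0050 = 2.6369 W/m².
ΔT = λ ΔF = 0.52 × 2.64 = 1.3728 K.

ΔF = 2.64 W/m²; ΔT = 1.4 K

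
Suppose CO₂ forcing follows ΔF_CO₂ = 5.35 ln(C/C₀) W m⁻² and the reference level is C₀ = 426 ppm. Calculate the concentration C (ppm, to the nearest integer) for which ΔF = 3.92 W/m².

C ≈ 886 ppm

Set 5.35 ln(C/426) = 3.92, so ln(C/426) = 3.92/5.35 = 0.73271.
Then C/426 = e^0.73271 = 2.08071, giving C = 426 × 2.08071 = 886.38 ppm.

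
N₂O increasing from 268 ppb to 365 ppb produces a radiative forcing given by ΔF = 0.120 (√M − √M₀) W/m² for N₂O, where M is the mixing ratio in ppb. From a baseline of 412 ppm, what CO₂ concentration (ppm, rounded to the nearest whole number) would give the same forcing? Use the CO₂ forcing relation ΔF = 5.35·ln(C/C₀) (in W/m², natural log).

C ≈ 438 ppm

N₂O forcing: 0.120 × (√365 − √268) = 0.120 × (19.1050 − 16.3707) = 0.120 × 2.7343 = 0.32812 W/m².
Set 5.35 ln(C/412) = 0.32812: ln(C/412) = 0.32812/5.35 = 0.06133, so C = 412 × e^0.06133 = 412 × 1.06325 = 438.06 ppm.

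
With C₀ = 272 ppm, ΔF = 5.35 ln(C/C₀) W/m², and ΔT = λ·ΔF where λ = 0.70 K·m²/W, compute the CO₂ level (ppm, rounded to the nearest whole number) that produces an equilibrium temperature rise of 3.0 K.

C ≈ 606 ppm

Required forcing: ΔF = ΔT/λ = 3.0/0.70 = 4.2857 W/m².
Then ln(C/272) = ΔF/5.35 = 4.2857/5.35 = 0.80107.
So C = 272 × e^0.80107 = 272 × 2.22792 = 605.99 ppm.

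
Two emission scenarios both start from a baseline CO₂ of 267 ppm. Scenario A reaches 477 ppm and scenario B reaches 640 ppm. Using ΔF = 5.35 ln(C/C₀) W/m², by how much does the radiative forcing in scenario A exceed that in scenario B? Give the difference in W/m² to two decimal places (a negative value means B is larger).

ΔF_A = 5.35 ln(477/267) = 5.35 × 0.58027 = 3.1044 W/m².
ΔF_B = 5.35 ln(640/267) = 5.35 × 0.87422 = 4.6771 W/m².
Difference: 3.1044 − 4.6771 = -1.5727 W/m².

ΔF_A − ΔF_B = -1.57 W/m²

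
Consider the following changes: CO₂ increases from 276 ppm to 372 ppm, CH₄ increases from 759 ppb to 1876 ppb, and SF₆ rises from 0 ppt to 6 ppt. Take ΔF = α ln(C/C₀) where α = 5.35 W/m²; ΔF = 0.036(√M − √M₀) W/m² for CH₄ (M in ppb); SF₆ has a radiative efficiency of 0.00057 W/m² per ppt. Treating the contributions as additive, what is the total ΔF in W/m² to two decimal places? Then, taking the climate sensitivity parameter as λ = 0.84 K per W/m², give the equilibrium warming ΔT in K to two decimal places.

CO₂: 5.35 × ln(372/276) = 5.35 × ln(1.34783) = 5.35 × 0.29850 = 1.5970 W/m².
CH₄: 0.036 × (√1876 − √759) = 0.036 × (43.3128 − 27.5500) = 0.036 × 15.7628 = 0.5675 W/m².
SF₆: ΔF = 0.00057 × (6 − 0) = 0.00057 × 6 = 0.0034 W/m².
Total ΔF = 1.5970 + 0.5675 + 0.0034 = 2.1679 W/m².
ΔT = λ ΔF = 0.84 × 2.17 = 1.8228 K.

ΔF = 2.17 W/m²; ΔT = 1.82 K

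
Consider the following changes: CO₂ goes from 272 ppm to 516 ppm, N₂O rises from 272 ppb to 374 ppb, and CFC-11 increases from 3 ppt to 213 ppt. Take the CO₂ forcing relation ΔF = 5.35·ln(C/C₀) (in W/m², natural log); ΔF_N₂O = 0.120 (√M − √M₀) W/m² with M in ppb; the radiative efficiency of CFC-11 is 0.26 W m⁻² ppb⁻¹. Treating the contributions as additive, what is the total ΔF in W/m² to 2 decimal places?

ΔF = 3.82 W/m²

CO₂: 5.35 × ln(516/272) = 5.35 × ln(1.89706) = 5.35 × 0.64031 = 3.4257 W/m².
N₂O: 0.120 × (√374 − √272) = 0.120 × (19.3391 − 16.4924) = 0.120 × 2.8467 = 0.3416 W/m².
CFC-11: Δ = 213 − 3 = 210 ppt = 0.210 ppb; ΔF = 0.26 × 0.210 = 0.0546 W/m².
Total ΔF = 3.4257 + 0.3416 + 0.0546 = 3.8219 W/m².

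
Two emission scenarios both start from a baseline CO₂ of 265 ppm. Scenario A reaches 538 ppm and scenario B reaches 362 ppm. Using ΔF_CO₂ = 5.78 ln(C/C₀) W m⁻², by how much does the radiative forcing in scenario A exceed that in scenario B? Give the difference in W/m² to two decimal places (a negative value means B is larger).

ΔF_A = 5.78 ln(538/265) = 5.78 × 0.70813 = 4.0930 W/m².
ΔF_B = 5.78 ln(362/265) = 5.78 × 0.31191 = 1.8028 W/m².
Difference: 4.0930 − 1.8028 = 2.2902 W/m².

ΔF_A − ΔF_B = 2.29 W/m²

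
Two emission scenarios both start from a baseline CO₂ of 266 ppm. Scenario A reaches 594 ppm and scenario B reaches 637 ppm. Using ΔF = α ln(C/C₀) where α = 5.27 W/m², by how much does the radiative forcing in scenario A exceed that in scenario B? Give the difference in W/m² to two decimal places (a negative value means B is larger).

ΔF_A − ΔF_B = -0.37 W/m²

ΔF_A = 5.27 ln(594/266) = 5.27 × 0.80338 = 4.2338 W/m².
ΔF_B = 5.27 ln(637/266) = 5.27 × 0.87327 = 4.6021 W/m².
Difference: 4.2338 − 4.6021 = -0.3683 W/m².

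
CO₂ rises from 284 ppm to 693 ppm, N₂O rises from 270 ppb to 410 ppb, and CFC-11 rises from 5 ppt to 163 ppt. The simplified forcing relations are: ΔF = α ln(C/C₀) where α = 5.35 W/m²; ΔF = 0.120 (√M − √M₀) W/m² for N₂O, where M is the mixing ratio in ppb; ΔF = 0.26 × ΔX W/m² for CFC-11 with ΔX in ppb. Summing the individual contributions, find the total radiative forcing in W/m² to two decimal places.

ΔF = 5.27 W/m²

CO₂: 5.35 × ln(693/284) = 5.35 × ln(2.44014) = 5.35 × 0.89206 = 4.7725 W/m².
N₂O: 0.120 × (√410 − √270) = 0.120 × (20.2485 − 16.4317) = 0.120 × 3.8168 = 0.4580 W/m².
CFC-11: Δ = 163 − 5 = 158 ppt = 0.158 ppb; ΔF = 0.26 × 0.158 = 0.0411 W/m².
Total ΔF = 4.7725 + 0.4580 + 0.0411 = 5.2716 W/m².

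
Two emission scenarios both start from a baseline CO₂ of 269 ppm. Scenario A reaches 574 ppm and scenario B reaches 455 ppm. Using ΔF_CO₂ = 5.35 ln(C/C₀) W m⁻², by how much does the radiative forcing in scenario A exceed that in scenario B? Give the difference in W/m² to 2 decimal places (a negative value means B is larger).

ΔF_A − ΔF_B = 1.24 W/m²

ΔF_A = 5.35 ln(574/269) = 5.35 × 0.75792 = 4.0549 W/m².
ΔF_B = 5.35 ln(455/269) = 5.35 × 0.52559 = 2.8119 W/m².
Difference: 4.0549 − 2.8119 = 1.2430 W/m².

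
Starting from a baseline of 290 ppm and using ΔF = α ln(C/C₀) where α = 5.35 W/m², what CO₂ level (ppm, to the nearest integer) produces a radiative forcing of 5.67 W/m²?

Set 5.35 ln(C/290) = 5.67, so ln(C/290) = 5.67/5.35 = 1.05981.
Then C/290 = e^1.05981 = 2.88582, giving C = 290 × 2.88582 = 836.89 ppm.

C ≈ 837 ppm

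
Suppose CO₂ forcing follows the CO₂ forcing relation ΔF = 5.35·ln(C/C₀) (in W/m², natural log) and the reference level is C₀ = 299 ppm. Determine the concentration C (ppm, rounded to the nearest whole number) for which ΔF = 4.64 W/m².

C ≈ 712 ppm

Set 5.35 ln(C/299) = 4.64, so ln(C/299) = 4.64/5.35 = 0.86729.
Then C/299 = e^0.86729 = 2.38045, giving C = 299 × 2.38045 = 711.75 ppm.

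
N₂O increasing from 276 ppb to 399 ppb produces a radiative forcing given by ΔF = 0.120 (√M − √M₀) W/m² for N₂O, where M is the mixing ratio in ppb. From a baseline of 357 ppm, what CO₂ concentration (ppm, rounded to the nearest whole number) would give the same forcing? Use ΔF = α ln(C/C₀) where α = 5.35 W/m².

C ≈ 385 ppm

N₂O forcing: 0.120 × (√399 − √276) = 0.120 × (19.9750 − 16.6132) = 0.120 × 3.3618 = 0.40342 W/m².
Set 5.35 ln(C/357) = 0.40342: ln(C/357) = 0.40342/5.35 = 0.07541, so C = 357 × e^0.07541 = 357 × 1.07833 = 384.96 ppm.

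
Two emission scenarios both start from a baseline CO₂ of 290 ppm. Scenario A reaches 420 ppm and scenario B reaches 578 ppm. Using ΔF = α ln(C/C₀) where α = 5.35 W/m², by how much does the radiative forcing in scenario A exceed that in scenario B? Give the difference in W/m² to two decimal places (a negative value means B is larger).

ΔF_A − ΔF_B = -1.71 W/m²

ΔF_A = 5.35 ln(420/290) = 5.35 × 0.37037 = 1.9815 W/m².
ΔF_B = 5.35 ln(578/290) = 5.35 × 0.68969 = 3.6898 W/m².
Difference: 1.9815 − 3.6898 = -1.7083 W/m².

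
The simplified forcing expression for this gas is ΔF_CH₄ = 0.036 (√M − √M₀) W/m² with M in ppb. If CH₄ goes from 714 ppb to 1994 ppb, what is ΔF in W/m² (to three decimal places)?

ΔF = 0.646 W/m²

CH₄: 0.036 × (√1994 − √714) = 0.036 × (44.6542 − 26.7208) = 0.036 × 17.9334 = 0.6456 W/m².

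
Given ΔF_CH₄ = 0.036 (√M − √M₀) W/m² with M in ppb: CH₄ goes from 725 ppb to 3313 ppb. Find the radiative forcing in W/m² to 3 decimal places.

ΔF = 1.103 W/m²

CH₄: 0.036 × (√3313 − √725) = 0.036 × (57.5587 − 26.9258) = 0.036 × 30.6329 = 1.1028 W/m².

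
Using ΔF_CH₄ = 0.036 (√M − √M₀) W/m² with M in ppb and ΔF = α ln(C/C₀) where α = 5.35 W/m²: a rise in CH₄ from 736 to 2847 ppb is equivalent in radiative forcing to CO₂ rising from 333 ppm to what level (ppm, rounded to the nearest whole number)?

CH₄ forcing: 0.036 × (√2847 − √736) = 0.036 × (53.3573 − 27.1293) = 0.036 × 26.2280 = 0.94421 W/m².
Set 5.35 ln(C/333) = 0.94421: ln(C/333) = 0.94421/5.35 = 0.17649, so C = 333 × e^0.17649 = 333 × 1.19302 = 397.28 ppm.

C ≈ 397 ppm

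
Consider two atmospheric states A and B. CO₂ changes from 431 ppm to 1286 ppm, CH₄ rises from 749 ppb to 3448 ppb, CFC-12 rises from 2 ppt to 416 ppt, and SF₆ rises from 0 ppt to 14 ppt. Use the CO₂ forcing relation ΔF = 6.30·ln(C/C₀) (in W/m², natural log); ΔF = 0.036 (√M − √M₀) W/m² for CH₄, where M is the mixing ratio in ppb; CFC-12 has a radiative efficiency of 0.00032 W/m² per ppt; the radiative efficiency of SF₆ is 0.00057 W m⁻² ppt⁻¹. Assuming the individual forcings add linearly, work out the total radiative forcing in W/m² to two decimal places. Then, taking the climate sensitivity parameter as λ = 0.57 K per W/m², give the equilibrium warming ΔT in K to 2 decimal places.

ΔF = 8.16 W/m²; ΔT = 4.65 K

CO₂: 6.30 × ln(1286/431) = 6.30 × ln(2.98376) = 6.30 × 1.09318 = 6.8870 W/m².
CH₄: 0.036 × (√3448 − √749) = 0.036 × (58.7197 − 27.3679) = 0.036 × 31.3518 = 1.1287 W/m².
CFC-12: ΔF = 0.00032 × (416 − 2) = 0.00032 × 414 = 0.1325 W/m².
SF₆: ΔF = 0.00057 × (14 − 0) = 0.00057 × 14 = 0.0080 W/m².
Total ΔF = 6.8870 + 1.1287 + 0.1325 + 0.0080 = 8.1562 W/m².
ΔT = λ ΔF = 0.57 × 8.16 = 4.6512 K.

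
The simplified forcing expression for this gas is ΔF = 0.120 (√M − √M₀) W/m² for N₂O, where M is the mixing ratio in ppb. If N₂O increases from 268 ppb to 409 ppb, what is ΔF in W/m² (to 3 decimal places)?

ΔF = 0.462 W/m²

N₂O: 0.120 × (√409 − √268) = 0.120 × (20.2237 − 16.3707) = 0.120 × 3.8530 = 0.4624 W/m².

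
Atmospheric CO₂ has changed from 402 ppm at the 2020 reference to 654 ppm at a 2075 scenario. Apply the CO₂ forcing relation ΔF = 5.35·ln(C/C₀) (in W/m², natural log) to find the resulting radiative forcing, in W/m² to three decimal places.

CO₂: 5.35 × ln(654/402) = 5.35 × ln(1.62687) = 5.35 × 0.48666 = 2.6036 W/m².

ΔF = 2.604 W/m²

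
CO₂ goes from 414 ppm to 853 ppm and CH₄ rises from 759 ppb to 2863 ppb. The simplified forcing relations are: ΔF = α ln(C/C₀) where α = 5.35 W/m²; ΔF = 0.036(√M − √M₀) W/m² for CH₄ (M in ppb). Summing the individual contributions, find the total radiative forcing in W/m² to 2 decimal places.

ΔF = 4.80 W/m²

CO₂: 5.35 × ln(853/414) = 5.35 × ln(2.06039) = 5.35 × 0.72290 = 3.8675 W/m².
CH₄: 0.036 × (√2863 − √759) = 0.036 × (53.5070 − 27.5500) = 0.036 × 25.9570 = 0.9345 W/m².
Total ΔF = 3.8675 + 0.9345 = 4.8020 W/m².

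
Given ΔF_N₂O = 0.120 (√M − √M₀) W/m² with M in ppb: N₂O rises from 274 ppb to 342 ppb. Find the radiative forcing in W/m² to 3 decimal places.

ΔF = 0.233 W/m²

N₂O: 0.120 × (√342 − √274) = 0.120 × (18.4932 − 16.5529) = 0.120 × 1.9403 = 0.2328 W/m².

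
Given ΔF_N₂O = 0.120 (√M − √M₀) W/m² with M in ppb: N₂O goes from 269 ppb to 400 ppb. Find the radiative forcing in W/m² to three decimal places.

ΔF = 0.432 W/m²

N₂O: 0.120 × (√400 − √269) = 0.120 × (20.0000 − 16.4012) = 0.120 × 3.5988 = 0.4319 W/m².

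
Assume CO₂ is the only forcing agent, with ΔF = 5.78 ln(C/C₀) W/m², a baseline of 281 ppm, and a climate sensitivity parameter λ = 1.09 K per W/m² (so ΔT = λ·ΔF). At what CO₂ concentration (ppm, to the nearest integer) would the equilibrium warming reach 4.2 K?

Required forcing: ΔF = ΔT/λ = 4.2/1.09 = 3.8532 W/m².
Then ln(C/281) = ΔF/5.78 = 3.8532/5.78 = 0.66664.
So C = 281 × e^0.66664 = 281 × 1.94768 = 547.30 ppm.

C ≈ 547 ppm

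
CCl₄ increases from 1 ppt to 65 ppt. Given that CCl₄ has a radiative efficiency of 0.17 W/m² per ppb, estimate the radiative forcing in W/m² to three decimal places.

ΔF = 0.011 W/m²

CCl₄: Δ = 65 − 1 = 64 ppt = 0.064 ppb; ΔF = 0.17 × 0.064 = 0.0109 W/m².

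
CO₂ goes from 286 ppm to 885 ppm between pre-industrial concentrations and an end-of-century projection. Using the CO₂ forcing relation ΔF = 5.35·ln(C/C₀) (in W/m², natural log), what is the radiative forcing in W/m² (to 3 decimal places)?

ΔF = 6.043 W/m²

CO₂: 5.35 × ln(885/286) = 5.35 × ln(3.09441) = 5.35 × 1.12960 = 6.0434 W/m².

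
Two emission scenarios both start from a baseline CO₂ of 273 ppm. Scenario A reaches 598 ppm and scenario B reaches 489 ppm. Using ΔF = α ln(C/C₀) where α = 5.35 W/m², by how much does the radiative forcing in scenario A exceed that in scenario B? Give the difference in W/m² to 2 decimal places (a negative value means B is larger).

ΔF_A = 5.35 ln(598/273) = 5.35 × 0.78412 = 4.1950 W/m².
ΔF_B = 5.35 ln(489/273) = 5.35 × 0.58289 = 3.1185 W/m².
Difference: 4.1950 − 3.1185 = 1.0765 W/m².

ΔF_A − ΔF_B = 1.08 W/m²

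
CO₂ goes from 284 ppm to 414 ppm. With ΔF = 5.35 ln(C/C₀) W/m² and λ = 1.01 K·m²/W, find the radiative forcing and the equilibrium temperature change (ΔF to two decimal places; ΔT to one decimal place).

CO₂: 5.35 × ln(414/284) = 5.35 × ln(1.45775) = 5.35 × 0.37689 = 2.0164 W/m².
ΔT = λ ΔF = 1.01 × 2.02 = 2.0402 K.

ΔF = 2.02 W/m²; ΔT = 2.0 K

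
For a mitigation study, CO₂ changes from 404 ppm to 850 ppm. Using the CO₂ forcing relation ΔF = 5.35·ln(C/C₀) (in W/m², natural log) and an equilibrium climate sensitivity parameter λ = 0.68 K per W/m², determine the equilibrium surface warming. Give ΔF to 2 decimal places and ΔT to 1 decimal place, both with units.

CO₂: 5.35 × ln(850/404) = 5.35 × ln(2.10396) = 5.35 × 0.74382 = 3.9794 W/m².
ΔT = λ ΔF = 0.68 × 3.98 = 2.7064 K.

ΔF = 3.98 W/m²; ΔT = 2.7 K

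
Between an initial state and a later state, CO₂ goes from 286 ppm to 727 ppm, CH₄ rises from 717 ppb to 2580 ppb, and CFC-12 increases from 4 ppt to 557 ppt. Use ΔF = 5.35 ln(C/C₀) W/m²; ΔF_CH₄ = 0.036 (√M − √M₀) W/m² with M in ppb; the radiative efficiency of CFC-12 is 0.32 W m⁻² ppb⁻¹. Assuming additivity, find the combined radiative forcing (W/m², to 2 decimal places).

ΔF = 6.03 W/m²

CO₂: 5.35 × ln(727/286) = 5.35 × ln(2.54196) = 5.35 × 0.93294 = 4.9912 W/m².
CH₄: 0.036 × (√2580 − √717) = 0.036 × (50.7937 − 26.7769) = 0.036 × 24.0168 = 0.8646 W/m².
CFC-12: Δ = 557 − 4 = 553 ppt = 0.553 ppb; ΔF = 0.32 × 0.553 = 0.1770 W/m².
Total ΔF = 4.9912 + 0.8646 + 0.1770 = 6.0328 W/m².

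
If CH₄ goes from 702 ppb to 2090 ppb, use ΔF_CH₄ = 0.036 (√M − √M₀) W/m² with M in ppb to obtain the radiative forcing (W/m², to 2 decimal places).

CH₄: 0.036 × (√2090 − √702) = 0.036 × (45.7165 − 26.4953) = 0.036 × 19.2212 = 0.6920 W/m².

ΔF = 0.69 W/m²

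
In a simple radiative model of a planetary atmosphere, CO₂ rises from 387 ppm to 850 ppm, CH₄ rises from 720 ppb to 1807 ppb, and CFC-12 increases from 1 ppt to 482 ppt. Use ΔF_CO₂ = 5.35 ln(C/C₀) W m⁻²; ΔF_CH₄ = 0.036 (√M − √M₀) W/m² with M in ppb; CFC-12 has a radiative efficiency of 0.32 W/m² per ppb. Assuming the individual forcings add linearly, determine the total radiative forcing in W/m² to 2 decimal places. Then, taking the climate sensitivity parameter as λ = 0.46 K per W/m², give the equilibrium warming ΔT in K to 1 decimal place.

ΔF = 4.93 W/m²; ΔT = 2.3 K

CO₂: 5.35 × ln(850/387) = 5.35 × ln(2.19638) = 5.35 × 0.78681 = 4.2094 W/m².
CH₄: 0.036 × (√1807 − √720) = 0.036 × (42.5088 − 26.8328) = 0.036 × 15.6760 = 0.5643 W/m².
CFC-12: Δ = 482 − 1 = 481 ppt = 0.481 ppb; ΔF = 0.32 × 0.481 = 0.1539 W/m².
Total ΔF = 4.2094 + 0.5643 + 0.1539 = 4.9276 W/m².
ΔT = λ ΔF = 0.46 × 4.93 = 2.2678 K.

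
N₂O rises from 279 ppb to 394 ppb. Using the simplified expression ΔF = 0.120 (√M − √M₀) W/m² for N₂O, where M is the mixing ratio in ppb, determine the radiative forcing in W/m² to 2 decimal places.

ΔF = 0.38 W/m²

N₂O: 0.120 × (√394 − √279) = 0.120 × (19.8494 − 16.7033) = 0.120 × 3.1461 = 0.3775 W/m².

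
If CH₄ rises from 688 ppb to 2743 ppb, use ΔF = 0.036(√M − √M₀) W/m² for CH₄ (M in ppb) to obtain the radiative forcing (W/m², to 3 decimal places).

ΔF = 0.941 W/m²

CH₄: 0.036 × (√2743 − √688) = 0.036 × (52.3737 − 26.2298) = 0.036 × 26.1439 = 0.9412 W/m².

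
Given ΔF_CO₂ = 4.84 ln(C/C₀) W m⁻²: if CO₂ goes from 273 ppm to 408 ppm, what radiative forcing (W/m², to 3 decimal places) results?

ΔF = 1.945 W/m²

CO₂: 4.84 × ln(408/273) = 4.84 × ln(1.49451) = 4.84 × 0.40180 = 1.9447 W/m².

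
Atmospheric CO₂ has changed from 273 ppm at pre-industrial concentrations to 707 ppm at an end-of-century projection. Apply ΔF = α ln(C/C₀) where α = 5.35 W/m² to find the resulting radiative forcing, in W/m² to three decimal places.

CO₂: 5.35 × ln(707/273) = 5.35 × ln(2.58974) = 5.35 × 0.95156 = 5.0908 W/m².

ΔF = 5.091 W/m²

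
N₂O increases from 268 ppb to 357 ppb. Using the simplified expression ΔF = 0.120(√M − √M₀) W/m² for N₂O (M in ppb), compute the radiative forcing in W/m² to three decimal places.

N₂O: 0.120 × (√357 − √268) = 0.120 × (18.8944 − 16.3707) = 0.120 × 2.5237 = 0.3028 W/m².

ΔF = 0.303 W/m²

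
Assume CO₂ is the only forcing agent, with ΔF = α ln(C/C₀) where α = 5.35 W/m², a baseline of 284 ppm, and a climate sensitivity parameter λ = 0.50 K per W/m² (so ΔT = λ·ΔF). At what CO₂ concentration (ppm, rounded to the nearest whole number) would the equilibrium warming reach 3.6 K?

Required forcing: ΔF = ΔT/λ = 3.6/0.50 = 7.2000 W/m².
Then ln(C/284) = ΔF/5.35 = 7.2000/5.35 = 1.34579.
So C = 284 × e^1.34579 = 284 × 3.84122 = 1090.91 ppm.

C ≈ 1091 ppm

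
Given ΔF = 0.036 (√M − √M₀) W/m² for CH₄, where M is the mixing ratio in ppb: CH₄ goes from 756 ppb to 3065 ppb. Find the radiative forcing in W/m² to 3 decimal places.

ΔF = 1.003 W/m²

CH₄: 0.036 × (√3065 − √756) = 0.036 × (55.3624 − 27.4955) = 0.036 × 27.8669 = 1.0032 W/m².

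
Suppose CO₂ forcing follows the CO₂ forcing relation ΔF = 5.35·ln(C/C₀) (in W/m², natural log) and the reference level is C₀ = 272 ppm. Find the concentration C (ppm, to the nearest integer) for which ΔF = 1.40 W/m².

Set 5.35 ln(C/272) = 1.40, so ln(C/272) = 1.40/5.35 = 0.26168.
Then C/272 = e^0.26168 = 1.29911, giving C = 272 × 1.29911 = 353.36 ppm.

C ≈ 353 ppm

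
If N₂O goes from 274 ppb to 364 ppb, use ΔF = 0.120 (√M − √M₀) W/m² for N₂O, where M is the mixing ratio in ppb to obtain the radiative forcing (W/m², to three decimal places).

N₂O: 0.120 × (√364 − √274) = 0.120 × (19.0788 − 16.5529) = 0.120 × 2.5259 = 0.3031 W/m².

ΔF = 0.303 W/m²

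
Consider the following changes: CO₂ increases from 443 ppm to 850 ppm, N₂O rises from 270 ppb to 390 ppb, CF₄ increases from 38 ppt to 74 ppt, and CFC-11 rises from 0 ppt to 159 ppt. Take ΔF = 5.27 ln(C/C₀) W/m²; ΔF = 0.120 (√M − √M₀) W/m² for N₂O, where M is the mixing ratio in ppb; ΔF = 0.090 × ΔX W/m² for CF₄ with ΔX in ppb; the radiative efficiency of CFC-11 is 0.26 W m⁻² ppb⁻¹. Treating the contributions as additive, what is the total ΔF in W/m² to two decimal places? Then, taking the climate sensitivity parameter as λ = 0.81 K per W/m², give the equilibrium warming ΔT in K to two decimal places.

ΔF = 3.88 W/m²; ΔT = 3.14 K

CO₂: 5.27 × ln(850/443) = 5.27 × ln(1.91874) = 5.27 × 0.65167 = 3.4343 W/m².
N₂O: 0.120 × (√390 − √270) = 0.120 × (19.7484 − 16.4317) = 0.120 × 3.3167 = 0.3980 W/m².
CF₄: Δ = 74 − 38 = 36 ppt = 0.036 ppb; ΔF = 0.090 × 0.036 = 0.0032 W/m².
CFC-11: Δ = 159 − 0 = 159 ppt = 0.159 ppb; ΔF = 0.26 × 0.159 = 0.0413 W/m².
Total ΔF = 3.4343 + 0.3980 + 0.0032 + 0.0413 = 3.8768 W/m².
ΔT = λ ΔF = 0.81 × 3.88 = 3.1428 K.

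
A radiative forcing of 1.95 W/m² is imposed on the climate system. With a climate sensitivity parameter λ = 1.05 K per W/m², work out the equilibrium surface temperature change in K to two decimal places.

ΔT = λ ΔF = 1.05 × 1.95 = 2.0475 K.

ΔT = 2.05 K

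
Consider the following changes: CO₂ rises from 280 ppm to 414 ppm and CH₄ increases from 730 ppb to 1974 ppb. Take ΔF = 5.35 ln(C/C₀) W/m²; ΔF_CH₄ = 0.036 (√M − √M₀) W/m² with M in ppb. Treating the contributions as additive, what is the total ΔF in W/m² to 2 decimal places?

CO₂: 5.35 × ln(414/280) = 5.35 × ln(1.47857) = 5.35 × 0.39108 = 2.0923 W/m².
CH₄: 0.036 × (√1974 − √730) = 0.036 × (44.4297 − 27.0185) = 0.036 × 17.4112 = 0.6268 W/m².
Total ΔF = 2.0923 + 0.6268 = 2.7191 W/m².

ΔF = 2.72 W/m²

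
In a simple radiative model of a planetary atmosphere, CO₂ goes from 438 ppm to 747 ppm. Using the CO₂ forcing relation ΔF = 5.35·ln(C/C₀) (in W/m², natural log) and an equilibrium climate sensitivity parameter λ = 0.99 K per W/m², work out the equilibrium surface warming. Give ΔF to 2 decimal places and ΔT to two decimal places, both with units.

CO₂: 5.35 × ln(747/438) = 5.35 × ln(1.70548) = 5.35 × 0.53385 = 2.8561 W/m².
ΔT = λ ΔF = 0.99 × 2.86 = 2.8314 K.

ΔF = 2.86 W/m²; ΔT = 2.83 K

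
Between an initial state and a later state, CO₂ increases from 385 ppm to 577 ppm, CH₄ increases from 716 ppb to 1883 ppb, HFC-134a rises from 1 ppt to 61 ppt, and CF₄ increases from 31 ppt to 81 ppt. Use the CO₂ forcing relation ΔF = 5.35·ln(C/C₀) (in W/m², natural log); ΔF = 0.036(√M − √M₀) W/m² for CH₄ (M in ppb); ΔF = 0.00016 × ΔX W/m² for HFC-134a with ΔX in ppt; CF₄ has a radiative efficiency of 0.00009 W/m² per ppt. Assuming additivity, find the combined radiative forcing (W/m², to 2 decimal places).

CO₂: 5.35 × ln(577/385) = 5.35 × ln(1.49870) = 5.35 × 0.40460 = 2.1646 W/m².
CH₄: 0.036 × (√1883 − √716) = 0.036 × (43.3935 − 26.7582) = 0.036 × 16.6353 = 0.5989 W/m².
HFC-134a: ΔF = 0.00016 × (61 − 1) = 0.00016 × 60 = 0.0096 W/m².
CF₄: ΔF = 0.00009 × (81 − 31) = 0.00009 × 50 = 0.0045 W/m².
Total ΔF = 2.1646 + 0.5989 + 0.0096 + 0.0045 = 2.7776 W/m².

ΔF = 2.78 W/m²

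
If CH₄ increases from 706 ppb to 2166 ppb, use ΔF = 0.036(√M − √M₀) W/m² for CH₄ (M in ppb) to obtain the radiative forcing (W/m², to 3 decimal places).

CH₄: 0.036 × (√2166 − √706) = 0.036 × (46.5403 − 26.5707) = 0.036 × 19.9696 = 0.7189 W/m².

ΔF = 0.719 W/m²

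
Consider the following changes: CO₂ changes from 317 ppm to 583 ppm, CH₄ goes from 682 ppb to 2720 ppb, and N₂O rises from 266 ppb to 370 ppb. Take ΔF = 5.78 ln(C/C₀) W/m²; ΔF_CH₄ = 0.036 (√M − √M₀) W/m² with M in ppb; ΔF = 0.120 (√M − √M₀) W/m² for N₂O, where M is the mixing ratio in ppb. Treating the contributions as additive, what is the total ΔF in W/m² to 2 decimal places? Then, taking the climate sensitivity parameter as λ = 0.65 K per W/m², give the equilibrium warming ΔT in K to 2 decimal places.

CO₂: 5.78 × ln(583/317) = 5.78 × ln(1.83912) = 5.78 × 0.60929 = 3.5217 W/m².
CH₄: 0.036 × (√2720 − √682) = 0.036 × (52.1536 − 26.1151) = 0.036 × 26.0385 = 0.9374 W/m².
N₂O: 0.120 × (√370 − √266) = 0.120 × (19.2354 − 16.3095) = 0.120 × 2.9259 = 0.3511 W/m².
Total ΔF = 3.5217 + 0.9374 + 0.3511 = 4.8102 W/m².
ΔT = λ ΔF = 0.65 × 4.81 = 3.1265 K.

ΔF = 4.81 W/m²; ΔT = 3.13 K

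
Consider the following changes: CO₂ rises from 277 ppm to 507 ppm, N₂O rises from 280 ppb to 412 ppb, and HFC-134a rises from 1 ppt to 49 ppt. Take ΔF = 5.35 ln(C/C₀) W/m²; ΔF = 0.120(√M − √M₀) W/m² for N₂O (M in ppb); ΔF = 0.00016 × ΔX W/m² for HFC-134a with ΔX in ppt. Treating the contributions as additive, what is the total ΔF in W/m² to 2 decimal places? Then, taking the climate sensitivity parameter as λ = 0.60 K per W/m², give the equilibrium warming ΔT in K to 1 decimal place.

CO₂: 5.35 × ln(507/277) = 5.35 × ln(1.83032) = 5.35 × 0.60449 = 3.2340 W/m².
N₂O: 0.120 × (√412 − √280) = 0.120 × (20.2978 − 16.7332) = 0.120 × 3.5646 = 0.4278 W/m².
HFC-134a: ΔF = 0.00016 × (49 − 1) = 0.00016 × 48 = 0.0077 W/m².
Total ΔF = 3.2340 + 0.4278 + 0.0077 = 3.6695 W/m².
ΔT = λ ΔF = 0.60 × 3.67 = 2.2020 K.

ΔF = 3.67 W/m²; ΔT = 2.2 K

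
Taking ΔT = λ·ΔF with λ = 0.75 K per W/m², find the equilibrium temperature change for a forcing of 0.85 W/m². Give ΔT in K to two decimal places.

ΔT = λ ΔF = 0.75 × 0.85 = 0.6375 K.

ΔT = 0.64 K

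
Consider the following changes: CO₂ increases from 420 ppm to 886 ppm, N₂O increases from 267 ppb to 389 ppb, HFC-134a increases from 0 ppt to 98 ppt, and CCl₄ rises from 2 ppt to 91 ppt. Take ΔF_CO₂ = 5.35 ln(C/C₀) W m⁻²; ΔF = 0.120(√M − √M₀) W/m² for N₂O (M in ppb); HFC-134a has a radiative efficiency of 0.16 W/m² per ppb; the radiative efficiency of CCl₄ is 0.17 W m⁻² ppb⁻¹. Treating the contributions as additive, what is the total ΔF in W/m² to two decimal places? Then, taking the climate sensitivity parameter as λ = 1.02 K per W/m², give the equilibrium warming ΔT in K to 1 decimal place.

CO₂: 5.35 × ln(886/420) = 5.35 × ln(2.10952) = 5.35 × 0.74646 = 3.9936 W/m².
N₂O: 0.120 × (√389 − √267) = 0.120 × (19.7231 − 16.3401) = 0.120 × 3.3830 = 0.4060 W/m².
HFC-134a: Δ = 98 − 0 = 98 ppt = 0.098 ppb; ΔF = 0.16 × 0.098 = 0.0157 W/m².
CCl₄: Δ = 91 − 2 = 89 ppt = 0.089 ppb; ΔF = 0.17 × 0.089 = 0.0151 W/m².
Total ΔF = 3.9936 + 0.4060 + 0.0157 + 0.0151 = 4.4304 W/m².
ΔT = λ ΔF = 1.02 × 4.43 = 4.5186 K.

ΔF = 4.43 W/m²; ΔT = 4.5 K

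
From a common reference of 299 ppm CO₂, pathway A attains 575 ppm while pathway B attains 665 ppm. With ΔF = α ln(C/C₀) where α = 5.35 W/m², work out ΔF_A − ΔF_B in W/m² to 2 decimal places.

ΔF_A − ΔF_B = -0.78 W/m²

ΔF_A = 5.35 ln(575/299) = 5.35 × 0.65393 = 3.4985 W/m².
ΔF_B = 5.35 ln(665/299) = 5.35 × 0.79934 = 4.2765 W/m².
Difference: 3.4985 − 4.2765 = -0.7780 W/m².
(Equivalently, ΔF_A − ΔF_B = 5.35 ln(575/665) = 5.35 × -0.14542 = -0.7780 W/m².)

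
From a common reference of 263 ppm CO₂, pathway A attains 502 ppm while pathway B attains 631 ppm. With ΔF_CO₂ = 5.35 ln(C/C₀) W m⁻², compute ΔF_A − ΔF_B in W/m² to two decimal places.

ΔF_A − ΔF_B = -1.22 W/m²

ΔF_A = 5.35 ln(502/263) = 5.35 × 0.64645 = 3.4585 W/m².
ΔF_B = 5.35 ln(631/263) = 5.35 × 0.87515 = 4.6821 W/m².
Difference: 3.4585 − 4.6821 = -1.2236 W/m².
(Equivalently, ΔF_A − ΔF_B = 5.35 ln(502/631) = 5.35 × -0.22871 = -1.2236 W/m².)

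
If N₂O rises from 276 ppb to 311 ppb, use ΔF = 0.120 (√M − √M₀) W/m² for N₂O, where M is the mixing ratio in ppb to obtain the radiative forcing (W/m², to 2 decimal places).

ΔF = 0.12 W/m²

N₂O: 0.120 × (√311 − √276) = 0.120 × (17.6352 − 16.6132) = 0.120 × 1.0220 = 0.1226 W/m².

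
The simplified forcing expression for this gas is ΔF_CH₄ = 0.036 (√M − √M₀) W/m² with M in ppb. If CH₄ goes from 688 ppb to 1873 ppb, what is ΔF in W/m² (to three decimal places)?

CH₄: 0.036 × (√1873 − √688) = 0.036 × (43.2782 − 26.2298) = 0.036 × 17.0484 = 0.6137 W/m².

ΔF = 0.614 W/m²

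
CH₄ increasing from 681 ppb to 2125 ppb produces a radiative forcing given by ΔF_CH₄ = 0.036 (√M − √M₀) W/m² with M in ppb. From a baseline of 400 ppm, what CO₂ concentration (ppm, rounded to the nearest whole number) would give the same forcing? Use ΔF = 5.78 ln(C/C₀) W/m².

C ≈ 453 ppm

CH₄ forcing: 0.036 × (√2125 − √681) = 0.036 × (46.0977 − 26.0960) = 0.036 × 20.0017 = 0.72006 W/m².
Set 5.78 ln(C/400) = 0.72006: ln(C/400) = 0.72006/5.78 = 0.12458, so C = 400 × e^0.12458 = 400 × 1.13267 = 453.07 ppm.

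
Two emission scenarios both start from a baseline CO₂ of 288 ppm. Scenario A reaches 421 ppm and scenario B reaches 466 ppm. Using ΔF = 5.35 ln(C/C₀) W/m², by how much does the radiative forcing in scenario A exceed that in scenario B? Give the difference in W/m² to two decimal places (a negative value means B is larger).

ΔF_A = 5.35 ln(421/288) = 5.35 × 0.37967 = 2.0312 W/m².
ΔF_B = 5.35 ln(466/288) = 5.35 × 0.48123 = 2.5746 W/m².
Difference: 2.0312 − 2.5746 = -0.5434 W/m².

ΔF_A − ΔF_B = -0.54 W/m²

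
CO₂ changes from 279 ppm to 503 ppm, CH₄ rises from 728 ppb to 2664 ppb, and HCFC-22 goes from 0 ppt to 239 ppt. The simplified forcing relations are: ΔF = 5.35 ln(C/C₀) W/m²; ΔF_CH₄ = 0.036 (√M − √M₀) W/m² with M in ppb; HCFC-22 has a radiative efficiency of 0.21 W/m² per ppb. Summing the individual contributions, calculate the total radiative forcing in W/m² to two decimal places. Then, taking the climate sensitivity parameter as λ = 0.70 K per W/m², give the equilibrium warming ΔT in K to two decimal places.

CO₂: 5.35 × ln(503/279) = 5.35 × ln(1.80287) = 5.35 × 0.58938 = 3.1532 W/m².
CH₄: 0.036 × (√2664 − √728) = 0.036 × (51.6140 − 26.9815) = 0.036 × 24.6325 = 0.8868 W/m².
HCFC-22: Δ = 239 − 0 = 239 ppt = 0.239 ppb; ΔF = 0.21 × 0.239 = 0.0502 W/m².
Total ΔF = 3.1532 + 0.8868 + 0.0502 = 4.0902 W/m².
ΔT = λ ΔF = 0.70 × 4.09 = 2.8630 K.

ΔF = 4.09 W/m²; ΔT = 2.86 K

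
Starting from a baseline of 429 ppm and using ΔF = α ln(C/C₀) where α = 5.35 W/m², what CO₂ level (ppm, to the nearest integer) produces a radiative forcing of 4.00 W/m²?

C ≈ 906 ppm

Set 5.35 ln(C/429) = 4.00, so ln(C/429) = 4.00/5.35 = 0.74766.
Then C/429 = e^0.74766 = 2.11205, giving C = 429 × 2.11205 = 906.07 ppm.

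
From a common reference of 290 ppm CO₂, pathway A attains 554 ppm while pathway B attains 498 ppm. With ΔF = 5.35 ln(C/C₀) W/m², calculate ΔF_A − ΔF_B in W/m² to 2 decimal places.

ΔF_A − ΔF_B = 0.57 W/m²

ΔF_A = 5.35 ln(554/290) = 5.35 × 0.64728 = 3.4629 W/m².
ΔF_B = 5.35 ln(498/290) = 5.35 × 0.54072 = 2.8929 W/m².
Difference: 3.4629 − 2.8929 = 0.5700 W/m².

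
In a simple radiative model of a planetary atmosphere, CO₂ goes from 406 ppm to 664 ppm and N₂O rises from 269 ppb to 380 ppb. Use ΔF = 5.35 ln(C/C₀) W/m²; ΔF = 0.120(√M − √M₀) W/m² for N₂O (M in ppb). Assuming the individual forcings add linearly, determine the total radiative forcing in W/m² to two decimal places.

ΔF = 3.00 W/m²

CO₂: 5.35 × ln(664/406) = 5.35 × ln(1.63547) = 5.35 × 0.49193 = 2.6318 W/m².
N₂O: 0.120 × (√380 − √269) = 0.120 × (19.4936 − 16.4012) = 0.120 × 3.0924 = 0.3711 W/m².
Total ΔF = 2.6318 + 0.3711 = 3.0029 W/m².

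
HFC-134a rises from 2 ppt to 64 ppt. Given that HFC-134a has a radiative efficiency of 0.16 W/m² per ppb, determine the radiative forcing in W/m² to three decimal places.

ΔF = 0.010 W/m²

HFC-134a: Δ = 64 − 2 = 62 ppt = 0.062 ppb; ΔF = 0.16 × 0.062 = 0.0099 W/m².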